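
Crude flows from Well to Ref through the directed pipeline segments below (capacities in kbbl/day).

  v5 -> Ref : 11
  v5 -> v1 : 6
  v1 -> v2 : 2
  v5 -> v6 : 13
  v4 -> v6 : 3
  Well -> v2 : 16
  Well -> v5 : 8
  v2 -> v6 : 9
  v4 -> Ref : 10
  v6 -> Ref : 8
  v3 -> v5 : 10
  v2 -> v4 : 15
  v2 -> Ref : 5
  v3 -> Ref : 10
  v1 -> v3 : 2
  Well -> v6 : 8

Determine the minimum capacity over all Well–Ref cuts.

Augment Well→v2→Ref: bottleneck 5, flow now 5.
Augment Well→v5→Ref: bottleneck 8, flow now 13.
Augment Well→v6→Ref: bottleneck 8, flow now 21.
Augment Well→v2→v4→Ref: bottleneck 10, flow now 31.
No augmenting path remains; maximum flow = 31.
By max-flow min-cut, the minimum cut capacity equals the max flow.
In the residual graph, reachable from Well: {Well, v2, v4, v6}.
Min-cut edges: Well→v5 (8), v2→Ref (5), v4→Ref (10), v6→Ref (8); capacity 8 + 5 + 10 + 8 = 31.

31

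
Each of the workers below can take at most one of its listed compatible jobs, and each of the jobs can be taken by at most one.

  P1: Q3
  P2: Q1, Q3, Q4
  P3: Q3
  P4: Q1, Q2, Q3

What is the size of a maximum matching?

3

Unit-capacity flow: source→left, listed edges, right→sink; max matching = max flow.
Augmenting path P1→Q3 (+1); matched 1.
Augmenting path P2→Q1 (+1); matched 2.
Augmenting path P4→Q2 (+1); matched 3.
No augmenting path remains; maximum matching = 3.
König certificate: {P2, P4, Q3} is a vertex cover of size 3 (every listed pair touches it), so no matching can be larger.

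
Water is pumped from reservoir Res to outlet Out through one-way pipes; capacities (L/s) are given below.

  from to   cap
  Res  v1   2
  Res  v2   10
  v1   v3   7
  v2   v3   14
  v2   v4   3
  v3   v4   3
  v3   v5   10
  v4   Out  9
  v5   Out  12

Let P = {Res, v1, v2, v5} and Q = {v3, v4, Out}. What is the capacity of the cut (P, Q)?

Edges leaving {Res, v1, v2, v5}: v1→v3 (7), v2→v3 (14), v2→v4 (3), v5→Out (12).
Cut capacity = 7 + 14 + 3 + 12 = 36.

36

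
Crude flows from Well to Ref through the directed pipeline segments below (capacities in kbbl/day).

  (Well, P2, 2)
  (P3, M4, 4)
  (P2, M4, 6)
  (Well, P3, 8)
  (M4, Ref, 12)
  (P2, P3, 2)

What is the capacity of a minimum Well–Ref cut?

Augment Well→P3→M4→Ref: bottleneck 4, flow now 4.
Augment Well→P2→M4→Ref: bottleneck 2, flow now 6.
No augmenting path remains; maximum flow = 6.
By max-flow min-cut, the minimum cut capacity equals the max flow.
In the residual graph, reachable from Well: {Well, P3}.
Min-cut edges: Well→P2 (2), P3→M4 (4); capacity 2 + 4 = 6.

6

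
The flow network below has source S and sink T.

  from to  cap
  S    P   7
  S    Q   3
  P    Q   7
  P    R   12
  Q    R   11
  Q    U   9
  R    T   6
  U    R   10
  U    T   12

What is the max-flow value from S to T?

Augment S→P→R→T: bottleneck 6, flow now 6.
Augment S→Q→U→T: bottleneck 3, flow now 9.
Augment S→P→Q→U→T: bottleneck 1, flow now 10.
No augmenting path remains; maximum flow = 10.
In the residual graph, reachable from S: {S}.
Min-cut edges: S→P (7), S→Q (3); capacity 7 + 3 = 10.
This cut is saturated, so no flow can exceed 10.

10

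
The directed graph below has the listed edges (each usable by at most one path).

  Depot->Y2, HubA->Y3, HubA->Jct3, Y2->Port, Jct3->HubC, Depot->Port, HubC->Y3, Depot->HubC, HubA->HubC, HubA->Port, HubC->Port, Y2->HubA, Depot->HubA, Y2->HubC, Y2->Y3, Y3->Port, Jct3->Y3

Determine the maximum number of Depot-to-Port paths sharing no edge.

4

Assign every edge capacity 1; by Menger, the answer equals the max flow.
Path Depot→Port (+1); total 1.
Path Depot→Y2→Port (+1); total 2.
Path Depot→HubA→Port (+1); total 3.
Path Depot→HubC→Port (+1); total 4.
No residual Depot→Port path; max flow = 4.
Certifying cut of size 4: {Depot→HubA, Depot→HubC, Depot→Port, Depot→Y2}.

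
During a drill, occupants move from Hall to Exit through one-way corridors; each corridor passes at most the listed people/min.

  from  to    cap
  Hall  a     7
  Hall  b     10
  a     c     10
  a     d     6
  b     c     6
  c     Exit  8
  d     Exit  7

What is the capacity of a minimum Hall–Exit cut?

Augment Hall→a→c→Exit: bottleneck 7, flow now 7.
Augment Hall→b→c→Exit: bottleneck 1, flow now 8.
Augment Hall→b→c→a→d→Exit: bottleneck 5, flow now 13. (uses reverse residual edge)
No augmenting path remains; maximum flow = 13.
By max-flow min-cut, the minimum cut capacity equals the max flow.
In the residual graph, reachable from Hall: {Hall, b}.
Min-cut edges: Hall→a (7), b→c (6); capacity 7 + 6 = 13.

13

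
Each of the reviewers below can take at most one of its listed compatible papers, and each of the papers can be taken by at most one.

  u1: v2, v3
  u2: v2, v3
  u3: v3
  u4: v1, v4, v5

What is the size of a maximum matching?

3

Unit-capacity flow: source→left, listed edges, right→sink; max matching = max flow.
Augmenting path u1→v2 (+1); matched 1.
Augmenting path u2→v3 (+1); matched 2.
Augmenting path u4→v1 (+1); matched 3.
No augmenting path remains; maximum matching = 3.
König certificate: {u4, v2, v3} is a vertex cover of size 3 (every listed pair touches it), so no matching can be larger.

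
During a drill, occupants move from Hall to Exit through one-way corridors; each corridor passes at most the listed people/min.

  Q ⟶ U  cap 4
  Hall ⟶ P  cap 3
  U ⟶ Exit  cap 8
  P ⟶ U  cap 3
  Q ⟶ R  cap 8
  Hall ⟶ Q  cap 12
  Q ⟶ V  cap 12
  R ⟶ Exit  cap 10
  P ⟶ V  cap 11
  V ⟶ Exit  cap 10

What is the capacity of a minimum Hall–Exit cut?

15

Augment Hall→P→U→Exit: bottleneck 3, flow now 3.
Augment Hall→Q→R→Exit: bottleneck 8, flow now 11.
Augment Hall→Q→U→Exit: bottleneck 4, flow now 15.
No augmenting path remains; maximum flow = 15.
By max-flow min-cut, the minimum cut capacity equals the max flow.
In the residual graph, reachable from Hall: {Hall}.
Min-cut edges: Hall→P (3), Hall→Q (12); capacity 3 + 12 = 15.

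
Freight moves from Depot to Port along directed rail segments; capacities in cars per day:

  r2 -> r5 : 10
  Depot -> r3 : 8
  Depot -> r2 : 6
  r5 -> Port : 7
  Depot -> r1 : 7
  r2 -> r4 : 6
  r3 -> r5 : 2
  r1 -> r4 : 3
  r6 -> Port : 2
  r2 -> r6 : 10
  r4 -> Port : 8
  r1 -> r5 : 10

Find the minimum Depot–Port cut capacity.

Augment Depot→r1→r4→Port: bottleneck 3, flow now 3.
Augment Depot→r1→r5→Port: bottleneck 4, flow now 7.
Augment Depot→r2→r4→Port: bottleneck 5, flow now 12.
Augment Depot→r2→r5→Port: bottleneck 1, flow now 13.
Augment Depot→r3→r5→Port: bottleneck 2, flow now 15.
No augmenting path remains; maximum flow = 15.
By max-flow min-cut, the minimum cut capacity equals the max flow.
In the residual graph, reachable from Depot: {Depot, r3}.
Min-cut edges: Depot→r1 (7), Depot→r2 (6), r3→r5 (2); capacity 7 + 6 + 2 = 15.

15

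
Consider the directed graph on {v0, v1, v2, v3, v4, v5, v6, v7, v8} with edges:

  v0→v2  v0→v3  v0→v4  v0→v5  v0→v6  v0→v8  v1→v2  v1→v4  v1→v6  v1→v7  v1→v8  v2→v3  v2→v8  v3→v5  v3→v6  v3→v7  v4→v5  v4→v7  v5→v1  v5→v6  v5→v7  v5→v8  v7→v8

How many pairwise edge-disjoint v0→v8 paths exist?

5

Assign every edge capacity 1; by Menger, the answer equals the max flow.
Path v0→v8 (+1); total 1.
Path v0→v2→v8 (+1); total 2.
Path v0→v5→v8 (+1); total 3.
Path v0→v3→v7→v8 (+1); total 4.
Path v0→v4→v5→v1→v8 (+1); total 5.
No residual v0→v8 path; max flow = 5.
Certifying cut of size 5: {v0→v2, v0→v3, v0→v4, v0→v5, v0→v8}.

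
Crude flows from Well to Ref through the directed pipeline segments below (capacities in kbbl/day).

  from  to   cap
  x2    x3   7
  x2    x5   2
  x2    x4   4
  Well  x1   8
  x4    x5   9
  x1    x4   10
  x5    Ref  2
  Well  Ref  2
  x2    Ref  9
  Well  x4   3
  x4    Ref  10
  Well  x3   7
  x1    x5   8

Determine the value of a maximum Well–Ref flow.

Augment Well→Ref: bottleneck 2, flow now 2.
Augment Well→x4→Ref: bottleneck 3, flow now 5.
Augment Well→x1→x4→Ref: bottleneck 7, flow now 12.
Augment Well→x1→x5→Ref: bottleneck 1, flow now 13.
No augmenting path remains; maximum flow = 13.
In the residual graph, reachable from Well: {Well, x3}.
Min-cut edges: Well→x1 (8), Well→x4 (3), Well→Ref (2); capacity 8 + 3 + 2 = 13.
This cut is saturated, so no flow can exceed 13.

13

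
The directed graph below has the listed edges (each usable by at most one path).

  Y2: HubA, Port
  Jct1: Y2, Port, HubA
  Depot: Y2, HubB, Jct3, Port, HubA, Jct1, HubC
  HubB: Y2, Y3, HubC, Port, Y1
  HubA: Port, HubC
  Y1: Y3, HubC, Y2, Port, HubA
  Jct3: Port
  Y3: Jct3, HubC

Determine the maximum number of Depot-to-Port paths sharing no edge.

6

Assign every edge capacity 1; by Menger, the answer equals the max flow.
Path Depot→Port (+1); total 1.
Path Depot→HubB→Port (+1); total 2.
Path Depot→Jct1→Port (+1); total 3.
Path Depot→Jct3→Port (+1); total 4.
Path Depot→Y2→Port (+1); total 5.
Path Depot→HubA→Port (+1); total 6.
No residual Depot→Port path; max flow = 6.
Certifying cut of size 6: {Depot→HubA, Depot→HubB, Depot→Jct1, Depot→Jct3, Depot→Port, Depot→Y2}.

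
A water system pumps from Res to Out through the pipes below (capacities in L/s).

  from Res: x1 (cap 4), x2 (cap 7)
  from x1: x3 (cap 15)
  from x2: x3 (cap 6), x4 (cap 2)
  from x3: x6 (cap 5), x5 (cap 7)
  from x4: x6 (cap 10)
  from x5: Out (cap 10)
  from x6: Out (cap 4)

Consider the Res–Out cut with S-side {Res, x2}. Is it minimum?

No — its capacity is 12, but the minimum cut has capacity 11.

Given cut capacity: 4 + 6 + 2 = 12.
Augment Res→x1→x3→x5→Out: bottleneck 4, flow now 4.
Augment Res→x2→x3→x5→Out: bottleneck 3, flow now 7.
Augment Res→x2→x3→x6→Out: bottleneck 3, flow now 10.
Augment Res→x2→x4→x6→Out: bottleneck 1, flow now 11.
No augmenting path remains; maximum flow = 11.
In the residual graph, reachable from Res: {Res}.
Min-cut edges: Res→x1 (4), Res→x2 (7); capacity 4 + 7 = 11.
Cut capacity 12 exceeds the max flow 11, so it is not minimum.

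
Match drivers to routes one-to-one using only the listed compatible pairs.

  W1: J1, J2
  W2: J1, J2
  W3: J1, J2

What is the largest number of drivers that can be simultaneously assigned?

2

Unit-capacity flow: source→left, listed edges, right→sink; max matching = max flow.
Augmenting path W1→J1 (+1); matched 1.
Augmenting path W2→J2 (+1); matched 2.
No augmenting path remains; maximum matching = 2.
König certificate: {J1, J2} is a vertex cover of size 2 (every listed pair touches it), so no matching can be larger.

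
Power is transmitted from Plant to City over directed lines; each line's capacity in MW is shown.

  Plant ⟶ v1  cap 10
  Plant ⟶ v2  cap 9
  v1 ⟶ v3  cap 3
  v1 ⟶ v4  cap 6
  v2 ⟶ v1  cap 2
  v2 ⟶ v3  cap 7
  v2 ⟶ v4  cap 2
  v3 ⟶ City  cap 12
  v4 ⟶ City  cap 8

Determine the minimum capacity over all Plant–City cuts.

18

Augment Plant→v1→v3→City: bottleneck 3, flow now 3.
Augment Plant→v1→v4→City: bottleneck 6, flow now 9.
Augment Plant→v2→v3→City: bottleneck 7, flow now 16.
Augment Plant→v2→v4→City: bottleneck 2, flow now 18.
No augmenting path remains; maximum flow = 18.
By max-flow min-cut, the minimum cut capacity equals the max flow.
In the residual graph, reachable from Plant: {Plant, v1}.
Min-cut edges: Plant→v2 (9), v1→v3 (3), v1→v4 (6); capacity 9 + 3 + 6 = 18.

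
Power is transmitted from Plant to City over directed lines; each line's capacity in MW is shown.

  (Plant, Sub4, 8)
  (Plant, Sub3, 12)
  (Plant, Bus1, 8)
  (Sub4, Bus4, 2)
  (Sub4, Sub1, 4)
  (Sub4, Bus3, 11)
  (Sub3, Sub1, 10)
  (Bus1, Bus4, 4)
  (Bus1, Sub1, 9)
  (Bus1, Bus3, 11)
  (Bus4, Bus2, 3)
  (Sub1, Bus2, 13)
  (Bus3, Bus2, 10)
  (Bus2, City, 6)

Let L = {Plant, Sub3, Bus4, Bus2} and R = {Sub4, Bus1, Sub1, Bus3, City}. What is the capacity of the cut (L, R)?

32

Edges leaving {Plant, Sub3, Bus4, Bus2}: Plant→Sub4 (8), Plant→Bus1 (8), Sub3→Sub1 (10), Bus2→City (6).
Cut capacity = 8 + 8 + 10 + 6 = 32.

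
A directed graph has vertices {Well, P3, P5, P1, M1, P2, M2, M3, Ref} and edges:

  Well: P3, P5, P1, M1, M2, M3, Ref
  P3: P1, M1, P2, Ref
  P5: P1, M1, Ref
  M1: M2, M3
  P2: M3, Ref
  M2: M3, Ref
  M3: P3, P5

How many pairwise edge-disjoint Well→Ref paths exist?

5

Assign every edge capacity 1; by Menger, the answer equals the max flow.
Path Well→Ref (+1); total 1.
Path Well→P3→Ref (+1); total 2.
Path Well→P5→Ref (+1); total 3.
Path Well→M2→Ref (+1); total 4.
Path Well→M3→P3→P2→Ref (+1); total 5.
No residual Well→Ref path; max flow = 5.
Certifying cut of size 5: {M2→Ref, M3→P3, P5→Ref, Well→P3, Well→Ref}.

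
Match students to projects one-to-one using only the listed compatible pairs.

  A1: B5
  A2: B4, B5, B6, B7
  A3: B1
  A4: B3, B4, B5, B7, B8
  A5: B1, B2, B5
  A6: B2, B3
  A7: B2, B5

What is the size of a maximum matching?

6

Unit-capacity flow: source→left, listed edges, right→sink; max matching = max flow.
Augmenting path A1→B5 (+1); matched 1.
Augmenting path A2→B4 (+1); matched 2.
Augmenting path A3→B1 (+1); matched 3.
Augmenting path A4→B3 (+1); matched 4.
Augmenting path A5→B2 (+1); matched 5.
Augmenting path A6→B3→A4→B7 (+1); matched 6.
No augmenting path remains; maximum matching = 6.
König certificate: {A2, A4, A6, B1, B2, B5} is a vertex cover of size 6 (every listed pair touches it), so no matching can be larger.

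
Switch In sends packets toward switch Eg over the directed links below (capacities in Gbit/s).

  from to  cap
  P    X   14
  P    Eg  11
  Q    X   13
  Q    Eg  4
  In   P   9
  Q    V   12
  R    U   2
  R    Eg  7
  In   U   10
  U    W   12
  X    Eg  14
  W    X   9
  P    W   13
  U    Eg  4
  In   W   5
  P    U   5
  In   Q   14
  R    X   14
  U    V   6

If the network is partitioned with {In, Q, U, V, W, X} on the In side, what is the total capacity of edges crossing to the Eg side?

Edges leaving {In, Q, U, V, W, X}: In→P (9), Q→Eg (4), U→Eg (4), X→Eg (14).
Cut capacity = 9 + 4 + 4 + 14 = 31.

31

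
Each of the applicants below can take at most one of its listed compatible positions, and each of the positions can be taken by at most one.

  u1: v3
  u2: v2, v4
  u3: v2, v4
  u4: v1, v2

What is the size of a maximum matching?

4

Unit-capacity flow: source→left, listed edges, right→sink; max matching = max flow.
Augmenting path u1→v3 (+1); matched 1.
Augmenting path u2→v2 (+1); matched 2.
Augmenting path u3→v4 (+1); matched 3.
Augmenting path u4→v1 (+1); matched 4.
No augmenting path remains; maximum matching = 4.
König certificate: {u1, u2, u3, u4} is a vertex cover of size 4 (every listed pair touches it), so no matching can be larger.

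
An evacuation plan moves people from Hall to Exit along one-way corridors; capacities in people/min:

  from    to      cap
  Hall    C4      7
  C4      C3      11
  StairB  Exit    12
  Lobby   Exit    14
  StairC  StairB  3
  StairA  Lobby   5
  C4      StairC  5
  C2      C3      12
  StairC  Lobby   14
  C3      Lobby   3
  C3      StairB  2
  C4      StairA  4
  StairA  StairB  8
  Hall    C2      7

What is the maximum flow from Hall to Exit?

12

Augment Hall→C4→C3→StairB→Exit: bottleneck 2, flow now 2.
Augment Hall→C4→C3→Lobby→Exit: bottleneck 3, flow now 5.
Augment Hall→C4→StairA→StairB→Exit: bottleneck 2, flow now 7.
Augment Hall→C2→C3→C4→StairA→StairB→Exit: bottleneck 2, flow now 9. (uses reverse residual edge)
Augment Hall→C2→C3→C4→StairC→StairB→Exit: bottleneck 3, flow now 12. (uses reverse residual edge)
No augmenting path remains; maximum flow = 12.
In the residual graph, reachable from Hall: {Hall, C2, C3}.
Min-cut edges: Hall→C4 (7), C3→StairB (2), C3→Lobby (3); capacity 7 + 2 + 3 = 12.
This cut is saturated, so no flow can exceed 12.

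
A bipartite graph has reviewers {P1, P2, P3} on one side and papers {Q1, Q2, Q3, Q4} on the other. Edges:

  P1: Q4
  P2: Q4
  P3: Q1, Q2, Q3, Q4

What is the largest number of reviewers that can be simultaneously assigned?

2

Unit-capacity flow: source→left, listed edges, right→sink; max matching = max flow.
Augmenting path P1→Q4 (+1); matched 1.
Augmenting path P3→Q1 (+1); matched 2.
No augmenting path remains; maximum matching = 2.
König certificate: {P3, Q4} is a vertex cover of size 2 (every listed pair touches it), so no matching can be larger.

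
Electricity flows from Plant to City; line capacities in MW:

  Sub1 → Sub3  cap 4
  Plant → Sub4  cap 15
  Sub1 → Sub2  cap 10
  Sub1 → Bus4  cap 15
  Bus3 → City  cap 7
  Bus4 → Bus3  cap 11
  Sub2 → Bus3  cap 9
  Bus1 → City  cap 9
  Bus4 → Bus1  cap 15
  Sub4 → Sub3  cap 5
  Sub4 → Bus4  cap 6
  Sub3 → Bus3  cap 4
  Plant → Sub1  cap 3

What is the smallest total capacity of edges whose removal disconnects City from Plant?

Augment Plant→Sub4→Bus4→Bus3→City: bottleneck 6, flow now 6.
Augment Plant→Sub4→Sub3→Bus3→City: bottleneck 1, flow now 7.
Augment Plant→Sub1→Bus4→Bus1→City: bottleneck 3, flow now 10.
Augment Plant→Sub4→Sub3→Bus3→Bus4→Bus1→City: bottleneck 3, flow now 13. (uses reverse residual edge)
No augmenting path remains; maximum flow = 13.
By max-flow min-cut, the minimum cut capacity equals the max flow.
In the residual graph, reachable from Plant: {Plant, Sub4, Sub3}.
Min-cut edges: Plant→Sub1 (3), Sub4→Bus4 (6), Sub3→Bus3 (4); capacity 3 + 6 + 4 = 13.

13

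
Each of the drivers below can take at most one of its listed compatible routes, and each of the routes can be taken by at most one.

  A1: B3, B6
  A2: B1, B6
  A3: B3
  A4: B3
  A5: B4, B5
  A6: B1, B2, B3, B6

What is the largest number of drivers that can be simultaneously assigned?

Unit-capacity flow: source→left, listed edges, right→sink; max matching = max flow.
Augmenting path A1→B3 (+1); matched 1.
Augmenting path A2→B1 (+1); matched 2.
Augmenting path A5→B4 (+1); matched 3.
Augmenting path A6→B2 (+1); matched 4.
Augmenting path A3→B3→A1→B6 (+1); matched 5.
No augmenting path remains; maximum matching = 5.
König certificate: {A1, A2, A5, A6, B3} is a vertex cover of size 5 (every listed pair touches it), so no matching can be larger.

5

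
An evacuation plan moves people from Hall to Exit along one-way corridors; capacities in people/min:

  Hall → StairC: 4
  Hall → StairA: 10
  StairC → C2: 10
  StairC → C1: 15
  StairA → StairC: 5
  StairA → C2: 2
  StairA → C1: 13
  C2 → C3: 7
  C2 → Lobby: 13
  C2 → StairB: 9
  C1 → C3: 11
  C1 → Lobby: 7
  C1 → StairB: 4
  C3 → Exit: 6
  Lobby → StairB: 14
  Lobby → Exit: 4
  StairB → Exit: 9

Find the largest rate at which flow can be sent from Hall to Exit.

14

Augment Hall→StairC→C2→C3→Exit: bottleneck 4, flow now 4.
Augment Hall→StairA→C2→C3→Exit: bottleneck 2, flow now 6.
Augment Hall→StairA→C1→Lobby→Exit: bottleneck 4, flow now 10.
Augment Hall→StairA→C1→StairB→Exit: bottleneck 4, flow now 14.
No augmenting path remains; maximum flow = 14.
In the residual graph, reachable from Hall: {Hall}.
Min-cut edges: Hall→StairC (4), Hall→StairA (10); capacity 4 + 10 = 14.
This cut is saturated, so no flow can exceed 14.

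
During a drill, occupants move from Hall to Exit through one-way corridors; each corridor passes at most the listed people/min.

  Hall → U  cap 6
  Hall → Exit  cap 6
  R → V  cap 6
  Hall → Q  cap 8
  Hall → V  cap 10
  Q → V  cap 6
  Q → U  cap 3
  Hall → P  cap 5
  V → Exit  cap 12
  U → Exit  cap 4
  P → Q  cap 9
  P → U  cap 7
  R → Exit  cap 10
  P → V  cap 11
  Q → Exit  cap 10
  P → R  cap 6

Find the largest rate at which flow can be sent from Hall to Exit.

Augment Hall→Exit: bottleneck 6, flow now 6.
Augment Hall→Q→Exit: bottleneck 8, flow now 14.
Augment Hall→U→Exit: bottleneck 4, flow now 18.
Augment Hall→V→Exit: bottleneck 10, flow now 28.
Augment Hall→P→Q→Exit: bottleneck 2, flow now 30.
Augment Hall→P→R→Exit: bottleneck 3, flow now 33.
No augmenting path remains; maximum flow = 33.
In the residual graph, reachable from Hall: {Hall, U}.
Min-cut edges: Hall→P (5), Hall→Q (8), Hall→V (10), Hall→Exit (6), U→Exit (4); capacity 5 + 8 + 10 + 6 + 4 = 33.
This cut is saturated, so no flow can exceed 33.

33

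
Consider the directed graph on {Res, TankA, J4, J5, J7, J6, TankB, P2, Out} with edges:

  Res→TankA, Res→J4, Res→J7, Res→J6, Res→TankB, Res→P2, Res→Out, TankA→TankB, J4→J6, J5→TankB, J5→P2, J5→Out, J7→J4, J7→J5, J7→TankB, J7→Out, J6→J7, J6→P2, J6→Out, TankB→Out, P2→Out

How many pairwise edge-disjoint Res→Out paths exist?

Assign every edge capacity 1; by Menger, the answer equals the max flow.
Path Res→Out (+1); total 1.
Path Res→J7→Out (+1); total 2.
Path Res→J6→Out (+1); total 3.
Path Res→TankB→Out (+1); total 4.
Path Res→P2→Out (+1); total 5.
Path Res→J4→J6→J7→J5→Out (+1); total 6.
No residual Res→Out path; max flow = 6.
Certifying cut of size 6: {Res→J4, Res→J6, Res→J7, Res→Out, Res→P2, TankB→Out}.

6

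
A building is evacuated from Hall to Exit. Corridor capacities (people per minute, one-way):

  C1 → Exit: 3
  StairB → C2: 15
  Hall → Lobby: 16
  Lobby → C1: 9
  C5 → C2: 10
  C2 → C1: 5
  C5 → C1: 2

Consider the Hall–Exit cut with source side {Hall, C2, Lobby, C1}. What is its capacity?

3

Edges leaving {Hall, C2, Lobby, C1}: C1→Exit (3).
Cut capacity = 3 = 3.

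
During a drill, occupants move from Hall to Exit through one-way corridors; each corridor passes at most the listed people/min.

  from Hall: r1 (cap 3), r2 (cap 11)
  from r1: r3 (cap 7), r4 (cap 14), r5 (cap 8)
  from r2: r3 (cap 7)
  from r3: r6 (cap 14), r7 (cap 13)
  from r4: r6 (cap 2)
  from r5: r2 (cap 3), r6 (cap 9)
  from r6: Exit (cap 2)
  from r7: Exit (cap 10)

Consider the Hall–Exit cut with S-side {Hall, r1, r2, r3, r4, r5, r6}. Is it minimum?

Given cut capacity: 13 + 2 = 15.
Augment Hall→r1→r3→r6→Exit: bottleneck 2, flow now 2.
Augment Hall→r1→r3→r7→Exit: bottleneck 1, flow now 3.
Augment Hall→r2→r3→r7→Exit: bottleneck 7, flow now 10.
No augmenting path remains; maximum flow = 10.
In the residual graph, reachable from Hall: {Hall, r2}.
Min-cut edges: Hall→r1 (3), r2→r3 (7); capacity 3 + 7 = 10.
Cut capacity 15 exceeds the max flow 10, so it is not minimum.

No — its capacity is 15, but the minimum cut has capacity 10.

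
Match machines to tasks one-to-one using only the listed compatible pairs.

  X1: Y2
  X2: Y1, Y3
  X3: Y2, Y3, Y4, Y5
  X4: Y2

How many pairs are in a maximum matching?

Unit-capacity flow: source→left, listed edges, right→sink; max matching = max flow.
Augmenting path X1→Y2 (+1); matched 1.
Augmenting path X2→Y1 (+1); matched 2.
Augmenting path X3→Y3 (+1); matched 3.
No augmenting path remains; maximum matching = 3.
König certificate: {X2, X3, Y2} is a vertex cover of size 3 (every listed pair touches it), so no matching can be larger.

3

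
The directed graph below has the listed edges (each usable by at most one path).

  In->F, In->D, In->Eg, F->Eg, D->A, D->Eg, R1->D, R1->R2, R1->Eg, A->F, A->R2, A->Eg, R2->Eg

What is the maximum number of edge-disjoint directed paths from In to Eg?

3

Assign every edge capacity 1; by Menger, the answer equals the max flow.
Path In→Eg (+1); total 1.
Path In→F→Eg (+1); total 2.
Path In→D→Eg (+1); total 3.
No residual In→Eg path; max flow = 3.
Certifying cut of size 3: {In→D, In→Eg, In→F}.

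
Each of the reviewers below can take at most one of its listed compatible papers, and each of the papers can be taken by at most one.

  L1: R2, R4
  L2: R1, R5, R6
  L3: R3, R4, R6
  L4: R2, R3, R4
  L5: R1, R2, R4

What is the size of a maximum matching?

Unit-capacity flow: source→left, listed edges, right→sink; max matching = max flow.
Augmenting path L1→R2 (+1); matched 1.
Augmenting path L2→R1 (+1); matched 2.
Augmenting path L3→R3 (+1); matched 3.
Augmenting path L4→R4 (+1); matched 4.
Augmenting path L5→R1→L2→R5 (+1); matched 5.
No augmenting path remains; maximum matching = 5.
König certificate: {L1, L2, L3, L4, L5} is a vertex cover of size 5 (every listed pair touches it), so no matching can be larger.

5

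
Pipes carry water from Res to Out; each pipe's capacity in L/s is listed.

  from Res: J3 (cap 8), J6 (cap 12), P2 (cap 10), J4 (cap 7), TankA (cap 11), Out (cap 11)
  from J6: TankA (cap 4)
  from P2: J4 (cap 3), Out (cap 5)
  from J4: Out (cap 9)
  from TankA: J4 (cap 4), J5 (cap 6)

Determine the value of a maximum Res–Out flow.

25

Augment Res→Out: bottleneck 11, flow now 11.
Augment Res→P2→Out: bottleneck 5, flow now 16.
Augment Res→J4→Out: bottleneck 7, flow now 23.
Augment Res→P2→J4→Out: bottleneck 2, flow now 25.
No augmenting path remains; maximum flow = 25.
In the residual graph, reachable from Res: {Res, J3, J6, P2, J4, TankA, J5}.
Min-cut edges: Res→Out (11), P2→Out (5), J4→Out (9); capacity 11 + 5 + 9 = 25.
This cut is saturated, so no flow can exceed 25.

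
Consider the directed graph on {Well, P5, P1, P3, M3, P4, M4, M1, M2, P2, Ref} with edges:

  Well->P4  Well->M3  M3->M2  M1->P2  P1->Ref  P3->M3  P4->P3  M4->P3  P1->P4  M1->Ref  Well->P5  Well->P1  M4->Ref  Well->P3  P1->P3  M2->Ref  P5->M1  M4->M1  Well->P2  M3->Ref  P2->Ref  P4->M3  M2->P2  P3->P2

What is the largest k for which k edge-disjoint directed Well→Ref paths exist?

Assign every edge capacity 1; by Menger, the answer equals the max flow.
Path Well→P1→Ref (+1); total 1.
Path Well→M3→Ref (+1); total 2.
Path Well→P2→Ref (+1); total 3.
Path Well→P5→M1→Ref (+1); total 4.
Path Well→P3→M3→M2→Ref (+1); total 5.
No residual Well→Ref path; max flow = 5.
Certifying cut of size 5: {M3→M2, M3→Ref, P2→Ref, Well→P1, Well→P5}.

5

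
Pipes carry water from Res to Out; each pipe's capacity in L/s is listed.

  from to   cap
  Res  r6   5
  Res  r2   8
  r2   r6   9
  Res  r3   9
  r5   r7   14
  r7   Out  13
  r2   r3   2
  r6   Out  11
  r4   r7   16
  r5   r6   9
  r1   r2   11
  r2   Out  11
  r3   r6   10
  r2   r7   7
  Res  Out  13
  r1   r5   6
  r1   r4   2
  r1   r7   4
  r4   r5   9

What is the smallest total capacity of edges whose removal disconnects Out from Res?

Augment Res→Out: bottleneck 13, flow now 13.
Augment Res→r2→Out: bottleneck 8, flow now 21.
Augment Res→r6→Out: bottleneck 5, flow now 26.
Augment Res→r3→r6→Out: bottleneck 6, flow now 32.
No augmenting path remains; maximum flow = 32.
By max-flow min-cut, the minimum cut capacity equals the max flow.
In the residual graph, reachable from Res: {Res, r3, r6}.
Min-cut edges: Res→r2 (8), Res→Out (13), r6→Out (11); capacity 8 + 13 + 11 = 32.

32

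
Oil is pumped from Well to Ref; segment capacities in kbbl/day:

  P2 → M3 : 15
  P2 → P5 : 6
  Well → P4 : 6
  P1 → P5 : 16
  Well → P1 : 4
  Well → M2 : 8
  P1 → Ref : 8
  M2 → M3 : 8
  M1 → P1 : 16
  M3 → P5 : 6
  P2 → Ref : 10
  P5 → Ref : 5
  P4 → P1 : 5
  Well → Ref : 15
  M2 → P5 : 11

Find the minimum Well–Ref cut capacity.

28

Augment Well→Ref: bottleneck 15, flow now 15.
Augment Well→P1→Ref: bottleneck 4, flow now 19.
Augment Well→M2→P5→Ref: bottleneck 5, flow now 24.
Augment Well→P4→P1→Ref: bottleneck 4, flow now 28.
No augmenting path remains; maximum flow = 28.
By max-flow min-cut, the minimum cut capacity equals the max flow.
In the residual graph, reachable from Well: {Well, M2, M3, P4, P1, P5}.
Min-cut edges: Well→Ref (15), P1→Ref (8), P5→Ref (5); capacity 15 + 8 + 5 = 28.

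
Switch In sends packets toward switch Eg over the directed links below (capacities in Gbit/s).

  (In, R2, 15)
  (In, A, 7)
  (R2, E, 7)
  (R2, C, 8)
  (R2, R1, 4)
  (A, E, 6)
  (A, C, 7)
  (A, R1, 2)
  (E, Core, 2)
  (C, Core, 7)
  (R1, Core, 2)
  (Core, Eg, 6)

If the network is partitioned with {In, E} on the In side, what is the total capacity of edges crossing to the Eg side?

Edges leaving {In, E}: In→R2 (15), In→A (7), E→Core (2).
Cut capacity = 15 + 7 + 2 = 24.

24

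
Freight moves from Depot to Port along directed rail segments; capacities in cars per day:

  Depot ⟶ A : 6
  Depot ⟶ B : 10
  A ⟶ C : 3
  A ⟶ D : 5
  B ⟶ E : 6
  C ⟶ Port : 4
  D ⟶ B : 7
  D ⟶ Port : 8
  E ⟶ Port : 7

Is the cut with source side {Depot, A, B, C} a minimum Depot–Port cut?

No — its capacity is 15, but the minimum cut has capacity 12.

Given cut capacity: 5 + 6 + 4 = 15.
Augment Depot→A→C→Port: bottleneck 3, flow now 3.
Augment Depot→A→D→Port: bottleneck 3, flow now 6.
Augment Depot→B→E→Port: bottleneck 6, flow now 12.
No augmenting path remains; maximum flow = 12.
In the residual graph, reachable from Depot: {Depot, B}.
Min-cut edges: Depot→A (6), B→E (6); capacity 6 + 6 = 12.
Cut capacity 15 exceeds the max flow 12, so it is not minimum.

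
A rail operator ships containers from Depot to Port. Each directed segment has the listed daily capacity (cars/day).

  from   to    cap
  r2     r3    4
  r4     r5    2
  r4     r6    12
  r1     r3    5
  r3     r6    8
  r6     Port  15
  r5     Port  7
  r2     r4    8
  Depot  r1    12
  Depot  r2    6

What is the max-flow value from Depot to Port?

Augment Depot→r1→r3→r6→Port: bottleneck 5, flow now 5.
Augment Depot→r2→r3→r6→Port: bottleneck 3, flow now 8.
Augment Depot→r2→r4→r5→Port: bottleneck 2, flow now 10.
Augment Depot→r2→r4→r6→Port: bottleneck 1, flow now 11.
No augmenting path remains; maximum flow = 11.
In the residual graph, reachable from Depot: {Depot, r1}.
Min-cut edges: Depot→r2 (6), r1→r3 (5); capacity 6 + 5 = 11.
This cut is saturated, so no flow can exceed 11.

11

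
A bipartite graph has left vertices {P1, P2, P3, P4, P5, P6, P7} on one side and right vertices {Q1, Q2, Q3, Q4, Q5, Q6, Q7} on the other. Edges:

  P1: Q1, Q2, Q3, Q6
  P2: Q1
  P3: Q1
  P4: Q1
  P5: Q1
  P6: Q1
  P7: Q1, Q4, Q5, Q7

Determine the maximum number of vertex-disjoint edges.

3

Unit-capacity flow: source→left, listed edges, right→sink; max matching = max flow.
Augmenting path P1→Q1 (+1); matched 1.
Augmenting path P7→Q4 (+1); matched 2.
Augmenting path P2→Q1→P1→Q2 (+1); matched 3.
No augmenting path remains; maximum matching = 3.
König certificate: {P1, P7, Q1} is a vertex cover of size 3 (every listed pair touches it), so no matching can be larger.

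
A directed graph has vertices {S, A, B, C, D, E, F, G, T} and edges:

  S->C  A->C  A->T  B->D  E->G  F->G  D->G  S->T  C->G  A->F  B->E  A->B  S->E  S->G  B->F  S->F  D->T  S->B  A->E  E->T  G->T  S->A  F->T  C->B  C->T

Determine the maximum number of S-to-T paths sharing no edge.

7

Assign every edge capacity 1; by Menger, the answer equals the max flow.
Path S→T (+1); total 1.
Path S→A→T (+1); total 2.
Path S→C→T (+1); total 3.
Path S→E→T (+1); total 4.
Path S→F→T (+1); total 5.
Path S→G→T (+1); total 6.
Path S→B→D→T (+1); total 7.
No residual S→T path; max flow = 7.
Certifying cut of size 7: {S→A, S→B, S→C, S→E, S→F, S→G, S→T}.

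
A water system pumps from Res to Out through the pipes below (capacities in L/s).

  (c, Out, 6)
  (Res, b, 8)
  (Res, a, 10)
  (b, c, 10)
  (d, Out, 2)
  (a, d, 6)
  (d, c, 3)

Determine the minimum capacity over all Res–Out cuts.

Augment Res→a→d→Out: bottleneck 2, flow now 2.
Augment Res→b→c→Out: bottleneck 6, flow now 8.
No augmenting path remains; maximum flow = 8.
By max-flow min-cut, the minimum cut capacity equals the max flow.
In the residual graph, reachable from Res: {Res, a, b, c, d}.
Min-cut edges: c→Out (6), d→Out (2); capacity 6 + 2 = 8.

8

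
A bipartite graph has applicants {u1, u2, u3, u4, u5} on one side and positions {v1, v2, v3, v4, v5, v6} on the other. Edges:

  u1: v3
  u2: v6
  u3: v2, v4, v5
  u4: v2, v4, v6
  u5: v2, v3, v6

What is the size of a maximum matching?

5

Unit-capacity flow: source→left, listed edges, right→sink; max matching = max flow.
Augmenting path u1→v3 (+1); matched 1.
Augmenting path u2→v6 (+1); matched 2.
Augmenting path u3→v2 (+1); matched 3.
Augmenting path u4→v4 (+1); matched 4.
Augmenting path u5→v2→u3→v5 (+1); matched 5.
No augmenting path remains; maximum matching = 5.
König certificate: {u1, u2, u3, u4, u5} is a vertex cover of size 5 (every listed pair touches it), so no matching can be larger.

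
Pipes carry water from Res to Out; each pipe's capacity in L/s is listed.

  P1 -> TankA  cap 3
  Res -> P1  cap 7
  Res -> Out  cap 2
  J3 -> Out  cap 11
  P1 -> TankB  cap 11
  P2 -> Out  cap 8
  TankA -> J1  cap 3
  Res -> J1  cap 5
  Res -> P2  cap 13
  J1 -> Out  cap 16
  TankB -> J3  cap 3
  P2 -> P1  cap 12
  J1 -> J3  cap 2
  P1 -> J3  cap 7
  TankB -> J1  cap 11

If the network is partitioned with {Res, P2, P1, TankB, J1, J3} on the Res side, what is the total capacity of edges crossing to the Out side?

Edges leaving {Res, P2, P1, TankB, J1, J3}: Res→Out (2), P2→Out (8), P1→TankA (3), J1→Out (16), J3→Out (11).
Cut capacity = 2 + 8 + 3 + 16 + 11 = 40.

40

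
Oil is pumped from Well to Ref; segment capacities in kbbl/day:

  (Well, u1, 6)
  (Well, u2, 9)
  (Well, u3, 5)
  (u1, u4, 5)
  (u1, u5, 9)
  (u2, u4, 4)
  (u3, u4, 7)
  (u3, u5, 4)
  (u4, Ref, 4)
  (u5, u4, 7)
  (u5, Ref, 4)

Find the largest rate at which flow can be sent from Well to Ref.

Augment Well→u1→u4→Ref: bottleneck 4, flow now 4.
Augment Well→u1→u5→Ref: bottleneck 2, flow now 6.
Augment Well→u3→u5→Ref: bottleneck 2, flow now 8.
No augmenting path remains; maximum flow = 8.
In the residual graph, reachable from Well: {Well, u1, u2, u3, u4, u5}.
Min-cut edges: u4→Ref (4), u5→Ref (4); capacity 4 + 4 = 8.
This cut is saturated, so no flow can exceed 8.

8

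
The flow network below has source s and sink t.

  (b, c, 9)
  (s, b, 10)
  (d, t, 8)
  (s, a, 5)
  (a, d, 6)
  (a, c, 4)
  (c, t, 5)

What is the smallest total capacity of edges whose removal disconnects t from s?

Augment s→a→c→t: bottleneck 4, flow now 4.
Augment s→a→d→t: bottleneck 1, flow now 5.
Augment s→b→c→t: bottleneck 1, flow now 6.
Augment s→b→c→a→d→t: bottleneck 4, flow now 10. (uses reverse residual edge)
No augmenting path remains; maximum flow = 10.
By max-flow min-cut, the minimum cut capacity equals the max flow.
In the residual graph, reachable from s: {s, b, c}.
Min-cut edges: s→a (5), c→t (5); capacity 5 + 5 = 10.

10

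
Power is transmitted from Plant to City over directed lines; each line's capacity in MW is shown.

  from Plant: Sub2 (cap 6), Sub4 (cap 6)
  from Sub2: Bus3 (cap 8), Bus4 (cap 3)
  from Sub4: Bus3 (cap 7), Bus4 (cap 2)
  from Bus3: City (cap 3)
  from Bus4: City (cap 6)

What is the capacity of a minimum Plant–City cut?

8

Augment Plant→Sub2→Bus3→City: bottleneck 3, flow now 3.
Augment Plant→Sub2→Bus4→City: bottleneck 3, flow now 6.
Augment Plant→Sub4→Bus4→City: bottleneck 2, flow now 8.
No augmenting path remains; maximum flow = 8.
By max-flow min-cut, the minimum cut capacity equals the max flow.
In the residual graph, reachable from Plant: {Plant, Sub2, Sub4, Bus3}.
Min-cut edges: Sub2→Bus4 (3), Sub4→Bus4 (2), Bus3→City (3); capacity 3 + 2 + 3 = 8.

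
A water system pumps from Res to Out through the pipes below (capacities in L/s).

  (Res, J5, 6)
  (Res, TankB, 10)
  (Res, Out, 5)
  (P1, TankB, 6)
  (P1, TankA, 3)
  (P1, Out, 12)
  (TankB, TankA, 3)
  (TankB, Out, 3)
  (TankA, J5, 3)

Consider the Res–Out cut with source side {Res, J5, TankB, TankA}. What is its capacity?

Edges leaving {Res, J5, TankB, TankA}: Res→Out (5), TankB→Out (3).
Cut capacity = 5 + 3 = 8.

8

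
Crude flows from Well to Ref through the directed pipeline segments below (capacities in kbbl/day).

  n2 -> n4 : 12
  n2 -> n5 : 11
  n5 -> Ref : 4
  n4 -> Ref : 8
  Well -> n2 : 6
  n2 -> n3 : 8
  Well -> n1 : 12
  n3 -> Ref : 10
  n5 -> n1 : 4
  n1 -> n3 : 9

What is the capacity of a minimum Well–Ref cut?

15

Augment Well→n1→n3→Ref: bottleneck 9, flow now 9.
Augment Well→n2→n3→Ref: bottleneck 1, flow now 10.
Augment Well→n2→n4→Ref: bottleneck 5, flow now 15.
No augmenting path remains; maximum flow = 15.
By max-flow min-cut, the minimum cut capacity equals the max flow.
In the residual graph, reachable from Well: {Well, n1}.
Min-cut edges: Well→n2 (6), n1→n3 (9); capacity 6 + 9 = 15.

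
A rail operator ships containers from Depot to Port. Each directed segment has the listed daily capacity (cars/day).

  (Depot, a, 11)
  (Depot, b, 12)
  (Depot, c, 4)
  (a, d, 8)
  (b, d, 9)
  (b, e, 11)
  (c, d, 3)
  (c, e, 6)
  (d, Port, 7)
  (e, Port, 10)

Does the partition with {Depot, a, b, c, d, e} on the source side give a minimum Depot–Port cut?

Yes — it is a minimum cut (capacity 17).

Given cut capacity: 7 + 10 = 17.
Augment Depot→a→d→Port: bottleneck 7, flow now 7.
Augment Depot→b→e→Port: bottleneck 10, flow now 17.
No augmenting path remains; maximum flow = 17.
Cut capacity 17 equals the max flow, so it is a minimum cut.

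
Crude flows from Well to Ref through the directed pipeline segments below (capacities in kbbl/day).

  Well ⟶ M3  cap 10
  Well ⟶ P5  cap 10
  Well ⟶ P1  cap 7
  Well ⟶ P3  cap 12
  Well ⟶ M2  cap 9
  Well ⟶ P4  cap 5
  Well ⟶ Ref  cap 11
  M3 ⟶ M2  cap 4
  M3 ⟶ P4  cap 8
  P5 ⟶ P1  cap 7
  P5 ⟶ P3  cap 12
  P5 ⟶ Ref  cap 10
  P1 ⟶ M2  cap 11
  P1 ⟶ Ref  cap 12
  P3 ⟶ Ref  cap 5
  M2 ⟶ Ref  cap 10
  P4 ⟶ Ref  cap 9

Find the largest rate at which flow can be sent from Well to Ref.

52

Augment Well→Ref: bottleneck 11, flow now 11.
Augment Well→P5→Ref: bottleneck 10, flow now 21.
Augment Well→P1→Ref: bottleneck 7, flow now 28.
Augment Well→P3→Ref: bottleneck 5, flow now 33.
Augment Well→M2→Ref: bottleneck 9, flow now 42.
Augment Well→P4→Ref: bottleneck 5, flow now 47.
Augment Well→M3→M2→Ref: bottleneck 1, flow now 48.
Augment Well→M3→P4→Ref: bottleneck 4, flow now 52.
No augmenting path remains; maximum flow = 52.
In the residual graph, reachable from Well: {Well, M3, P3, M2, P4}.
Min-cut edges: Well→P5 (10), Well→P1 (7), Well→Ref (11), P3→Ref (5), M2→Ref (10), P4→Ref (9); capacity 10 + 7 + 11 + 5 + 10 + 9 = 52.
This cut is saturated, so no flow can exceed 52.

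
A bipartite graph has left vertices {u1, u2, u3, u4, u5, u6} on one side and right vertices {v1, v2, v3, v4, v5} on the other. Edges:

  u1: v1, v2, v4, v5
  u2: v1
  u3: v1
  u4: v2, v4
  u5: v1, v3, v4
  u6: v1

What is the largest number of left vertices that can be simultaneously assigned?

4

Unit-capacity flow: source→left, listed edges, right→sink; max matching = max flow.
Augmenting path u1→v1 (+1); matched 1.
Augmenting path u4→v2 (+1); matched 2.
Augmenting path u5→v3 (+1); matched 3.
Augmenting path u2→v1→u1→v4 (+1); matched 4.
No augmenting path remains; maximum matching = 4.
König certificate: {u1, u4, u5, v1} is a vertex cover of size 4 (every listed pair touches it), so no matching can be larger.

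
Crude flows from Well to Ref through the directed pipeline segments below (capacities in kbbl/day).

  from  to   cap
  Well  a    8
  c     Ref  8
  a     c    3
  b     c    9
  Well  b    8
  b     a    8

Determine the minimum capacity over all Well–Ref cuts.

8

Augment Well→a→c→Ref: bottleneck 3, flow now 3.
Augment Well→b→c→Ref: bottleneck 5, flow now 8.
No augmenting path remains; maximum flow = 8.
By max-flow min-cut, the minimum cut capacity equals the max flow.
In the residual graph, reachable from Well: {Well, a, b, c}.
Min-cut edges: c→Ref (8); capacity 8 = 8.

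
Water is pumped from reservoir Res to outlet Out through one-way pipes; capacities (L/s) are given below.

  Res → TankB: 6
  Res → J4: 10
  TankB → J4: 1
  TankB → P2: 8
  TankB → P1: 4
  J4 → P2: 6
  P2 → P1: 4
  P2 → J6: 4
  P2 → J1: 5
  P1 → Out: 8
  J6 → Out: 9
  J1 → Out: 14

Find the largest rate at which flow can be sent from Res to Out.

12

Augment Res→TankB→P1→Out: bottleneck 4, flow now 4.
Augment Res→TankB→P2→P1→Out: bottleneck 2, flow now 6.
Augment Res→J4→P2→P1→Out: bottleneck 2, flow now 8.
Augment Res→J4→P2→J6→Out: bottleneck 4, flow now 12.
No augmenting path remains; maximum flow = 12.
In the residual graph, reachable from Res: {Res, J4}.
Min-cut edges: Res→TankB (6), J4→P2 (6); capacity 6 + 6 = 12.
This cut is saturated, so no flow can exceed 12.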